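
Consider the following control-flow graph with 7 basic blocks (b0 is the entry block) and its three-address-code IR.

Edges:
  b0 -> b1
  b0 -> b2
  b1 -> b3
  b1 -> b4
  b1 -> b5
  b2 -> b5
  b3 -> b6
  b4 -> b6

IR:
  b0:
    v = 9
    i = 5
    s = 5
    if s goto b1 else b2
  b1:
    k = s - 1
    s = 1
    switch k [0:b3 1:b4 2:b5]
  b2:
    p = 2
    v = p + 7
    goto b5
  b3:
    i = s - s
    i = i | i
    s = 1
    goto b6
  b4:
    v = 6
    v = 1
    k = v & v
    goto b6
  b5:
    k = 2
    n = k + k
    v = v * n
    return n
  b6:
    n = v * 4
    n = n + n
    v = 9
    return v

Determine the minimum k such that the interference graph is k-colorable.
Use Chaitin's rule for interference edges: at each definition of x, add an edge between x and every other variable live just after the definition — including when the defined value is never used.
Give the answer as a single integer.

Answer: 3

Analysis:
Per-block:
  b0: {i,s,v} / ∅
  b1: {k,s} / {s}
  b2: {p,v} / ∅
  b3: {i,s} / {s}
  b4: {k,v} / ∅
  b5: {k,n,v} / {v}
  b6: {n,v} / {v}

Live sets:
  b0: in=∅ out={s,v}
  b1: in={s,v} out={s,v}
  b2: in=∅ out={v}
  b3: in={s,v} out={v}
  b4: in=∅ out={v}
  b5: in={v} out=∅
  b6: in={v} out=∅

Interference:
  i — {v}
  k — {s,v}
  n — {v}
  p — ∅
  s — {k,v}
  v — {i,k,n,s}

Registers:
  clique {k,s,v} ⇒ need ≥ 3
  3-colouring: c0={p,v}  c1={i,k,n}  c2={s}
  χ = 3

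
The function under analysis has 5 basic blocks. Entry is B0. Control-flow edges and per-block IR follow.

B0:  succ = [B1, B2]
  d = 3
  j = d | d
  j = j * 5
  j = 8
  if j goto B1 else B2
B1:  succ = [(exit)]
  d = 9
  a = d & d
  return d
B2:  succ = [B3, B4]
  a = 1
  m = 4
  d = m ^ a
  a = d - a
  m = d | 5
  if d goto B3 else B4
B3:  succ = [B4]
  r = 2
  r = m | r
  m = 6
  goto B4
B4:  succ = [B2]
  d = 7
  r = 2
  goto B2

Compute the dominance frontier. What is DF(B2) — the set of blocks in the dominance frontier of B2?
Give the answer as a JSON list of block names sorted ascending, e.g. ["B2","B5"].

Answer: ["B2"]

Analysis:
idom tree: B1←B0 B2←B0 B3←B2 B4←B2
Dom∩ at merges:
  B2: preds {B0,B4}: {B0} ∩ {B0,B2,B4} = {B0}; idom=B0
  B4: preds {B2,B3}: {B0,B2} ∩ {B0,B2,B3} = {B0,B2}; idom=B2

Frontier:
  B2←B0: walk · to B0
  B2←B4: walk B4→B2 to B0
  B4←B2: walk · to B2
  B4←B3: walk B3 to B2
  B0: DF=∅
  B1: DF=∅
  B2: DF={B2}
  B3: DF={B4}
  B4: DF={B2}

DF(B2) = ["B2"]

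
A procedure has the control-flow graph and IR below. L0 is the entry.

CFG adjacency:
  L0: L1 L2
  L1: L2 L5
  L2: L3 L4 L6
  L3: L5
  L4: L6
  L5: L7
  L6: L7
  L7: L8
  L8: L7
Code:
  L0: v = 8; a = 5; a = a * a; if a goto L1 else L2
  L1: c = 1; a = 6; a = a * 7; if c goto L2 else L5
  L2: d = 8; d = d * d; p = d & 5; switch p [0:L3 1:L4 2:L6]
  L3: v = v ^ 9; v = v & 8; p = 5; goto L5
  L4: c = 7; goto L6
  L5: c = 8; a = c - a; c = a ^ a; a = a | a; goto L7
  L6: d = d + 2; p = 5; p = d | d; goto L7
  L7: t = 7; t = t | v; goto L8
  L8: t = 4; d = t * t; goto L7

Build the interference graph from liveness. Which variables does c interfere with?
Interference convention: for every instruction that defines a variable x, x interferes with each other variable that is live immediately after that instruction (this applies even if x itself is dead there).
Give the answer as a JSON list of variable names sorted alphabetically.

Block summaries:
  L0: def={a,v} ue=∅
  L1: def={a,c} ue=∅
  L2: def={d,p} ue=∅
  L3: def={p,v} ue={v}
  L4: def={c} ue=∅
  L5: def={a,c} ue={a}
  L6: def={d,p} ue={d}
  L7: def={t} ue={v}
  L8: def={d,t} ue=∅

Backward fixpoint:
  L0 li=∅ lo={a,v}
  L1 li={v} lo={a,v}
  L2 li={a,v} lo={a,d,v}
  L3 li={a,v} lo={a,v}
  L4 li={d,v} lo={d,v}
  L5 li={a,v} lo={v}
  L6 li={d,v} lo={v}
  L7 li={v} lo={v}
  L8 li={v} lo={v}

Conflict graph:
  a: {c,d,p,v}
  c: {a,d,v}
  d: {a,c,p,v}
  p: {a,d,v}
  t: {v}
  v: {a,c,d,p,t}

N(c) = ["a", "d", "v"]

Answer: ["a", "d", "v"]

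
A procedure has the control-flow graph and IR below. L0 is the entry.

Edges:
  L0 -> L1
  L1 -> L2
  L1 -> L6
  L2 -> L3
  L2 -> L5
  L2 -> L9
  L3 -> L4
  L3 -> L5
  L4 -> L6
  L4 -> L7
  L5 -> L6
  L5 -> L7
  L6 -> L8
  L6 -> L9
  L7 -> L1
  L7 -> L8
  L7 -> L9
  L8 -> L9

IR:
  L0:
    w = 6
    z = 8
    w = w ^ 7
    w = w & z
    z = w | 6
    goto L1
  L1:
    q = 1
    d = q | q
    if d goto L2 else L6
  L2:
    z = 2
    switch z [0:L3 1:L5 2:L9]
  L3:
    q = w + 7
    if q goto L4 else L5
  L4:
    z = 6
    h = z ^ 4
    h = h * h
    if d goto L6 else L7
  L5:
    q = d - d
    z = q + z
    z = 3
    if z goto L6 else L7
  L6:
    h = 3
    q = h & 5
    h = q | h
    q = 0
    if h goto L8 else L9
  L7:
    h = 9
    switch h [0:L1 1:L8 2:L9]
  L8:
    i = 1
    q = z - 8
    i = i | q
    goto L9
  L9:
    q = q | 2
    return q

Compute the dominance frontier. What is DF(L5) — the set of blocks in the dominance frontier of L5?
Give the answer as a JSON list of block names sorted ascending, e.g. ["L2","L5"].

idom tree: L1←L0 L2←L1 L3←L2 L4←L3 L5←L2 L6←L1 L7←L2 L8←L1 L9←L1
Join-block Dom:
  L1: preds {L0,L7}: {L0} ∩ {L0,L1,L2,L7} = {L0}; idom=L0
  L5: preds {L2,L3}: {L0,L1,L2} ∩ {L0,L1,L2,L3} = {L0,L1,L2}; idom=L2
  L6: preds {L1,L4,L5}: {L0,L1} ∩ {L0,L1,L2,L3,L4} ∩ {L0,L1,L2,L5} = {L0,L1}; idom=L1
  L7: preds {L4,L5}: {L0,L1,L2,L3,L4} ∩ {L0,L1,L2,L5} = {L0,L1,L2}; idom=L2
  L8: preds {L6,L7}: {L0,L1,L6} ∩ {L0,L1,L2,L7} = {L0,L1}; idom=L1
  L9: preds {L2,L6,L7,L8}: {L0,L1,L2} ∩ {L0,L1,L6} ∩ {L0,L1,L2,L7} ∩ {L0,L1,L8} = {L0,L1}; idom=L1

DF derivation:
  join L1 pred L0: · stop@L0
  join L1 pred L7: L7→L2→L1 stop@L0
  join L5 pred L2: · stop@L2
  join L5 pred L3: L3 stop@L2
  join L6 pred L1: · stop@L1
  join L6 pred L4: L4→L3→L2 stop@L1
  join L6 pred L5: L5→L2 stop@L1
  join L7 pred L4: L4→L3 stop@L2
  join L7 pred L5: L5 stop@L2
  join L8 pred L6: L6 stop@L1
  join L8 pred L7: L7→L2 stop@L1
  join L9 pred L2: L2 stop@L1
  join L9 pred L6: L6 stop@L1
  join L9 pred L7: L7→L2 stop@L1
  join L9 pred L8: L8 stop@L1
  DF(L0)=∅
  DF(L1)={L1}
  DF(L2)={L1,L6,L8,L9}
  DF(L3)={L5,L6,L7}
  DF(L4)={L6,L7}
  DF(L5)={L6,L7}
  DF(L6)={L8,L9}
  DF(L7)={L1,L8,L9}
  DF(L8)={L9}
  DF(L9)=∅

DF(L5) = ["L6", "L7"]

Answer: ["L6", "L7"]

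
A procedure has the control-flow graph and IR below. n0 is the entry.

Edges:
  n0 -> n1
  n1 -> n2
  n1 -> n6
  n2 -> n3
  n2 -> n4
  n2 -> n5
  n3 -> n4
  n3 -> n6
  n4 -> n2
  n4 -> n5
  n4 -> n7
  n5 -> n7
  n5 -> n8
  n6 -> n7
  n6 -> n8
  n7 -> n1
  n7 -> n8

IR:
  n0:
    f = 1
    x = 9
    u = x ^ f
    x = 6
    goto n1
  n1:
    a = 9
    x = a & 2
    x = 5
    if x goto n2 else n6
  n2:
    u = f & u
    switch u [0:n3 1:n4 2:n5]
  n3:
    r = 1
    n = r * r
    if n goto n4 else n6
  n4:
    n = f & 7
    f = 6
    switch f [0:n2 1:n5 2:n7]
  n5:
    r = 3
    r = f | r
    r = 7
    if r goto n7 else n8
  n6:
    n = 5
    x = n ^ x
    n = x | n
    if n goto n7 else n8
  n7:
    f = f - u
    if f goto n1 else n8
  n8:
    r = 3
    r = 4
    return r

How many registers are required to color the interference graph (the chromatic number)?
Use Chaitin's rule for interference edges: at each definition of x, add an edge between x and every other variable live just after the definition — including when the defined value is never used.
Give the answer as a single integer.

Answer: 4

Analysis:
Block summaries:
  n0: def={f,u,x} ue=∅
  n1: def={a,x} ue=∅
  n2: def={u} ue={f,u}
  n3: def={n,r} ue=∅
  n4: def={f,n} ue={f}
  n5: def={r} ue={f}
  n6: def={n,x} ue={x}
  n7: def={f} ue={f,u}
  n8: def={r} ue=∅

Backward fixpoint:
  live n0: ∅→{f,u}
  live n1: {f,u}→{f,u,x}
  live n2: {f,u,x}→{f,u,x}
  live n3: {f,u,x}→{f,u,x}
  live n4: {f,u,x}→{f,u,x}
  live n5: {f,u}→{f,u}
  live n6: {f,u,x}→{f,u}
  live n7: {f,u}→{f,u}
  live n8: ∅→∅

Conflict graph:
  a↔{f,u}
  f↔{a,n,r,u,x}
  n↔{f,u,x}
  r↔{f,u,x}
  u↔{a,f,n,r,x}
  x↔{f,n,r,u}

Chromatic number:
  lower bound: {f,n,u,x} mutually conflict ⇒ χ ≥ 4
  4-colouring: c0={f}  c1={u}  c2={a,x}  c3={n,r}
  χ = 4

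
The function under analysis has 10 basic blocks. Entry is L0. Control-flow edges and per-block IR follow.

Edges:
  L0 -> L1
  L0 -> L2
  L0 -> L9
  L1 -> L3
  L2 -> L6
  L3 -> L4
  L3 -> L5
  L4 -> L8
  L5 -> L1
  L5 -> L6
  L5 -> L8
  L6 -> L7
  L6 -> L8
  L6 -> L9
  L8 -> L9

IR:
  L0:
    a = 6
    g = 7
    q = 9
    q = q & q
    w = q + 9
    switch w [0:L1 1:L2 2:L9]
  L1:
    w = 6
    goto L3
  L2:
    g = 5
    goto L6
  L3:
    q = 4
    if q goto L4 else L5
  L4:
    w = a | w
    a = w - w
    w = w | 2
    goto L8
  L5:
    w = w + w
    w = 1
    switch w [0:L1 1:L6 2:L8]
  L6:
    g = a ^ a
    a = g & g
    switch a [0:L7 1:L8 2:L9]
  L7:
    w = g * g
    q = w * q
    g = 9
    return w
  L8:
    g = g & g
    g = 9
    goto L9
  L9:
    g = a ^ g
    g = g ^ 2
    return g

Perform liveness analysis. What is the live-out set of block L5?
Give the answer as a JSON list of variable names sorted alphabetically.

Block summaries:
  L0 def {a,g,q,w} use ∅
  L1 def {w} use ∅
  L2 def {g} use ∅
  L3 def {q} use ∅
  L4 def {a,w} use {a,w}
  L5 def {w} use {w}
  L6 def {a,g} use {a}
  L7 def {g,q,w} use {g,q}
  L8 def {g} use {g}
  L9 def {g} use {a,g}

Live sets:
  live L0: ∅→{a,g,q}
  live L1: {a,g}→{a,g,w}
  live L2: {a,q}→{a,q}
  live L3: {a,g,w}→{a,g,q,w}
  live L4: {a,g,w}→{a,g}
  live L5: {a,g,q,w}→{a,g,q}
  live L6: {a,q}→{a,g,q}
  live L7: {g,q}→∅
  live L8: {a,g}→{a,g}
  live L9: {a,g}→∅

live-out(L5) = ["a", "g", "q"]

Answer: ["a", "g", "q"]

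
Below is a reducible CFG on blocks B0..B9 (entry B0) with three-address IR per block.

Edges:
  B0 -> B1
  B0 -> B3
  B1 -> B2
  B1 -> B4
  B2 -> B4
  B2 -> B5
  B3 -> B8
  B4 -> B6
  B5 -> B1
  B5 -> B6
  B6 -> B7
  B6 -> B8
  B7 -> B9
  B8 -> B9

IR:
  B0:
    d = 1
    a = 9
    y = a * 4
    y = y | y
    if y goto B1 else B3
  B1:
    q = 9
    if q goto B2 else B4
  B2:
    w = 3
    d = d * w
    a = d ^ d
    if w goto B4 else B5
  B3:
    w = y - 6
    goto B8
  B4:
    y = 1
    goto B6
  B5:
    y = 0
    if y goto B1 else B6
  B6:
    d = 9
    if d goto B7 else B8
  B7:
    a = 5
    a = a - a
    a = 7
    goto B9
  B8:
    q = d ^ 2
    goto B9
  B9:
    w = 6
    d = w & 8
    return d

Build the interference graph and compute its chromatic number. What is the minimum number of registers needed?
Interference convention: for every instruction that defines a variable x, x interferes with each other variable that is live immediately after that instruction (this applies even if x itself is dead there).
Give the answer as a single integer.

Per-block:
  B0: {a,d,y} / ∅
  B1: {q} / ∅
  B2: {a,d,w} / {d}
  B3: {w} / {y}
  B4: {y} / ∅
  B5: {y} / ∅
  B6: {d} / ∅
  B7: {a} / ∅
  B8: {q} / {d}
  B9: {d,w} / ∅

Backward fixpoint:
  B0 li=∅ lo={d,y}
  B1 li={d} lo={d}
  B2 li={d} lo={d}
  B3 li={d,y} lo={d}
  B4 li=∅ lo=∅
  B5 li={d} lo={d}
  B6 li=∅ lo={d}
  B7 li=∅ lo=∅
  B8 li={d} lo=∅
  B9 li=∅ lo=∅

Interfere edges:
  a: {d,w}
  d: {a,q,w,y}
  q: {d}
  w: {a,d}
  y: {d}

Colouring:
  {a,d,w} pairwise interfere (3-clique) ⇒ χ ≥ 3
  3-colouring: R0={d}  R1={a,q,y}  R2={w}
  χ = 3

Answer: 3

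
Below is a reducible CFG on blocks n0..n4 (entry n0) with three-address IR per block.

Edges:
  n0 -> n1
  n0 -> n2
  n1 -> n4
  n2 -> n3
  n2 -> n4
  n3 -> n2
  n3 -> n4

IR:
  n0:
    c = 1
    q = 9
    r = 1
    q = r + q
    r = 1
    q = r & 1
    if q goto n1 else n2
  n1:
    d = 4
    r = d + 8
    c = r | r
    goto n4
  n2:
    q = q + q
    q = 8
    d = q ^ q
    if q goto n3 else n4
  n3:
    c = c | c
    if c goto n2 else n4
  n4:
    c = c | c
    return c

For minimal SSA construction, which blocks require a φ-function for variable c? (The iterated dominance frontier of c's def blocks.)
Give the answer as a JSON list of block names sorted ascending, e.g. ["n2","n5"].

idom tree: n1←n0 n2←n0 n3←n2 n4←n0
Join-block Dom:
  n2: preds {n0,n3}: {n0} ∩ {n0,n2,n3} = {n0}; idom=n0
  n4: preds {n1,n2,n3}: {n0,n1} ∩ {n0,n2} ∩ {n0,n2,n3} = {n0}; idom=n0

Frontier:
  n2←n0: walk · to n0
  n2←n3: walk n3→n2 to n0
  n4←n1: walk n1 to n0
  n4←n2: walk n2 to n0
  n4←n3: walk n3→n2 to n0
  DF(n0)=∅
  DF(n1)={n4}
  DF(n2)={n2,n4}
  DF(n3)={n2,n4}
  DF(n4)=∅

φ for c: defs {n0,n1,n3,n4}
  DF⁺ = {n2,n4}

Answer: ["n2", "n4"]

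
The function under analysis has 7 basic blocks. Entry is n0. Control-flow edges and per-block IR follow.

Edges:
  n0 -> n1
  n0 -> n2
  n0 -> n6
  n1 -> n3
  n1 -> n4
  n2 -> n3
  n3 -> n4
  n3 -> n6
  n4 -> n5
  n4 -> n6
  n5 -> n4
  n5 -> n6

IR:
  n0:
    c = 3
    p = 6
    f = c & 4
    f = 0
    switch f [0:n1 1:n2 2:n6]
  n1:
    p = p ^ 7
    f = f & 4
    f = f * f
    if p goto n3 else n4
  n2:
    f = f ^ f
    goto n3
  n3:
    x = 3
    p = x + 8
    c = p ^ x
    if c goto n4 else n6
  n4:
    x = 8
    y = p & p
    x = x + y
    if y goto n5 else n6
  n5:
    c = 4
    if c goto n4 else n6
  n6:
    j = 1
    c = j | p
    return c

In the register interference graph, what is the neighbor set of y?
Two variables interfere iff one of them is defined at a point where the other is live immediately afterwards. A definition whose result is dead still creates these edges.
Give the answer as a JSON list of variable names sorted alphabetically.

Answer: ["p", "x"]

Analysis:
Per-block:
  n0: {c,f,p} / ∅
  n1: {f,p} / {f,p}
  n2: {f} / {f}
  n3: {c,p,x} / ∅
  n4: {x,y} / {p}
  n5: {c} / ∅
  n6: {c,j} / {p}

Backward fixpoint:
  n0: in=∅ out={f,p}
  n1: in={f,p} out={p}
  n2: in={f} out=∅
  n3: in=∅ out={p}
  n4: in={p} out={p}
  n5: in={p} out={p}
  n6: in={p} out=∅

Interfere edges:
  c — {p}
  f — {p}
  j — {p}
  p — {c,f,j,x,y}
  x — {p,y}
  y — {p,x}

N(y) = ["p", "x"]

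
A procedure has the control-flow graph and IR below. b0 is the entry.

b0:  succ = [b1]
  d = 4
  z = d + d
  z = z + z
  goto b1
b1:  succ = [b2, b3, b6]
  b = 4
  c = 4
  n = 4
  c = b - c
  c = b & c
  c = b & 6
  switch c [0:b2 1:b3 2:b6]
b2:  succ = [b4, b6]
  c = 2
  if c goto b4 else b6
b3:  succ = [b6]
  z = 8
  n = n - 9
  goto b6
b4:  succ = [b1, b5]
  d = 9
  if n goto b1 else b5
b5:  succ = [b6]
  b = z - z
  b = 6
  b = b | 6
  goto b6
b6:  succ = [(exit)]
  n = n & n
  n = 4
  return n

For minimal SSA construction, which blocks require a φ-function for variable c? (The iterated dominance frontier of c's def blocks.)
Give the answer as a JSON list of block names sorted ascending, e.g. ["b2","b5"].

Answer: ["b1", "b6"]

Analysis:
idom tree: b1←b0 b2←b1 b3←b1 b4←b2 b5←b4 b6←b1
Dom at joins:
  b1: preds {b0,b4}: {b0} ∩ {b0,b1,b2,b4} = {b0}; idom=b0
  b6: preds {b1,b2,b3,b5}: {b0,b1} ∩ {b0,b1,b2} ∩ {b0,b1,b3} ∩ {b0,b1,b2,b4,b5} = {b0,b1}; idom=b1

Frontier:
  b1←b0: walk · to b0
  b1←b4: walk b4→b2→b1 to b0
  b6←b1: walk · to b1
  b6←b2: walk b2 to b1
  b6←b3: walk b3 to b1
  b6←b5: walk b5→b4→b2 to b1
  b0 → ∅
  b1 → {b1}
  b2 → {b1,b6}
  b3 → {b6}
  b4 → {b1,b6}
  b5 → {b6}
  b6 → ∅

φ for c: defs {b1,b2}
  DF⁺ = {b1,b6}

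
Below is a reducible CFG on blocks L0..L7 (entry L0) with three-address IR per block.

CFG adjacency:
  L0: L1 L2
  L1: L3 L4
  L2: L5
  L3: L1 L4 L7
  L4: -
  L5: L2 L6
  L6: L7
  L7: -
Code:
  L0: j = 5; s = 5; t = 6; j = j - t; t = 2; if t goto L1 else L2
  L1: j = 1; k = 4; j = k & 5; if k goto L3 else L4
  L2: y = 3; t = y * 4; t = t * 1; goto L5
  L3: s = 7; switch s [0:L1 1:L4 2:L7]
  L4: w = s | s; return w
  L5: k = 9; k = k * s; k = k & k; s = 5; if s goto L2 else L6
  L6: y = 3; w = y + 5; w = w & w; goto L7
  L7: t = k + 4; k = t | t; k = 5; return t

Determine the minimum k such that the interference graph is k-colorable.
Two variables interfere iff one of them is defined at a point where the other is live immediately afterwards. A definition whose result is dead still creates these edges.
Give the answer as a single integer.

Answer: 4

Analysis:
def/use:
  L0: {j,s,t} / ∅
  L1: {j,k} / ∅
  L2: {t,y} / ∅
  L3: {s} / ∅
  L4: {w} / {s}
  L5: {k,s} / {s}
  L6: {w,y} / ∅
  L7: {k,t} / {k}

Liveness:
  L0: in=∅ out={s}
  L1: in={s} out={k,s}
  L2: in={s} out={s}
  L3: in={k} out={k,s}
  L4: in={s} out=∅
  L5: in={s} out={k,s}
  L6: in={k} out={k}
  L7: in={k} out=∅

Interference:
  j — {k,s,t}
  k — {j,s,t,w,y}
  s — {j,k,t,y}
  t — {j,k,s}
  w — {k}
  y — {k,s}

Colouring:
  lower bound: {j,k,s,t} mutually conflict ⇒ χ ≥ 4
  assign j→r2 k→r0 s→r1 t→r3 w→r1 y→r2 — no edge inside a register ⇒ χ ≤ 4
  χ = 4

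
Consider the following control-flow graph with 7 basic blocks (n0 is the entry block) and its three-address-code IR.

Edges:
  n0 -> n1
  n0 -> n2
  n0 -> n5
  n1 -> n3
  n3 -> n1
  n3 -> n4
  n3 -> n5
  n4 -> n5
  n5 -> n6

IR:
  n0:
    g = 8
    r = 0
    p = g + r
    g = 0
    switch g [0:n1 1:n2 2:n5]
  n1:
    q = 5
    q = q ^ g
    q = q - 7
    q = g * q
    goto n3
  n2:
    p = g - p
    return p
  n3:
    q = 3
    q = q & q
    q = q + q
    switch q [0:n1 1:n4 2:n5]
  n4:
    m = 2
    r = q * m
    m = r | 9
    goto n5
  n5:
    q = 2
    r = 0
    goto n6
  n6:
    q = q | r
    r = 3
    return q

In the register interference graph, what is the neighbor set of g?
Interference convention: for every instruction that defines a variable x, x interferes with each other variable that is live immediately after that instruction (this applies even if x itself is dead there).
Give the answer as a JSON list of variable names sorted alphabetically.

Answer: ["p", "q", "r"]

Working:
Per-block:
  n0 def {g,p,r} use ∅
  n1 def {q} use {g}
  n2 def {p} use {g,p}
  n3 def {q} use ∅
  n4 def {m,r} use {q}
  n5 def {q,r} use ∅
  n6 def {q,r} use {q,r}

Backward fixpoint:
  n0 li=∅ lo={g,p}
  n1 li={g} lo={g}
  n2 li={g,p} lo=∅
  n3 li={g} lo={g,q}
  n4 li={q} lo=∅
  n5 li=∅ lo={q,r}
  n6 li={q,r} lo=∅

Interference:
  g↔{p,q,r}
  m↔{q}
  p↔{g}
  q↔{g,m,r}
  r↔{g,q}

N(g) = ["p", "q", "r"]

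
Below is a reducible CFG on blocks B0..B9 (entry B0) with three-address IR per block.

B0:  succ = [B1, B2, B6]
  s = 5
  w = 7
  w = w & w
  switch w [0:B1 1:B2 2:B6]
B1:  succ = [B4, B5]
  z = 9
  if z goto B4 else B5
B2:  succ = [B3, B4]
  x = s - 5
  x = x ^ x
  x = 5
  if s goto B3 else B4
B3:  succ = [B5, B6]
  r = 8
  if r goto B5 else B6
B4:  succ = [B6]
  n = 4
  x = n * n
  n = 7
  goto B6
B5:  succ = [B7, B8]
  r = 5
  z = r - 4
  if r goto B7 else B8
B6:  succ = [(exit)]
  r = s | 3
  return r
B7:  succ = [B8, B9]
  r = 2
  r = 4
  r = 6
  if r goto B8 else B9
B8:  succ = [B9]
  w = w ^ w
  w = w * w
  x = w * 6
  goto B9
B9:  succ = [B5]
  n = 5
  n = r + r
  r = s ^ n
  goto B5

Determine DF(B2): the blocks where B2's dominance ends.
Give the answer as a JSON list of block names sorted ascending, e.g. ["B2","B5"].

Answer: ["B4", "B5", "B6"]

Working:
idom tree: B1←B0 B2←B0 B3←B2 B4←B0 B5←B0 B6←B0 B7←B5 B8←B5 B9←B5
Dom at joins:
  B4: preds {B1,B2}: {B0,B1} ∩ {B0,B2} = {B0}; idom=B0
  B5: preds {B1,B3,B9}: {B0,B1} ∩ {B0,B2,B3} ∩ {B0,B5,B9} = {B0}; idom=B0
  B6: preds {B0,B3,B4}: {B0} ∩ {B0,B2,B3} ∩ {B0,B4} = {B0}; idom=B0
  B8: preds {B5,B7}: {B0,B5} ∩ {B0,B5,B7} = {B0,B5}; idom=B5
  B9: preds {B7,B8}: {B0,B5,B7} ∩ {B0,B5,B8} = {B0,B5}; idom=B5

DF derivation:
  B4←B1: walk B1 to B0
  B4←B2: walk B2 to B0
  B5←B1: walk B1 to B0
  B5←B3: walk B3→B2 to B0
  B5←B9: walk B9→B5 to B0
  B6←B0: walk · to B0
  B6←B3: walk B3→B2 to B0
  B6←B4: walk B4 to B0
  B8←B5: walk · to B5
  B8←B7: walk B7 to B5
  B9←B7: walk B7 to B5
  B9←B8: walk B8 to B5
  B0 → ∅
  B1 → {B4,B5}
  B2 → {B4,B5,B6}
  B3 → {B5,B6}
  B4 → {B6}
  B5 → {B5}
  B6 → ∅
  B7 → {B8,B9}
  B8 → {B9}
  B9 → {B5}

DF(B2) = ["B4", "B5", "B6"]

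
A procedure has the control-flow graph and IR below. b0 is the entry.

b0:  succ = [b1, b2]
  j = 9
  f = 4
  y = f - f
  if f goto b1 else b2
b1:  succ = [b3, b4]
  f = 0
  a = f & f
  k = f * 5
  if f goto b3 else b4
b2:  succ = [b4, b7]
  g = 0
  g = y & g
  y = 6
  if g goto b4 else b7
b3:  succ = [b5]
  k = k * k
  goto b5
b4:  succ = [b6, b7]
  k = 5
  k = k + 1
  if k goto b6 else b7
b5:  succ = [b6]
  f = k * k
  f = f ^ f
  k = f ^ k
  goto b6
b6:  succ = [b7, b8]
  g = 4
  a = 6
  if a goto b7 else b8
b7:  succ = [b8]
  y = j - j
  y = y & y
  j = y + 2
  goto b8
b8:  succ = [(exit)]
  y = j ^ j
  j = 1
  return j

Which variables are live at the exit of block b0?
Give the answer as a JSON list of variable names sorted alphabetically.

def/use:
  b0 def {f,j,y} use ∅
  b1 def {a,f,k} use ∅
  b2 def {g,y} use {y}
  b3 def {k} use {k}
  b4 def {k} use ∅
  b5 def {f,k} use {k}
  b6 def {a,g} use ∅
  b7 def {j,y} use {j}
  b8 def {j,y} use {j}

Backward fixpoint:
  live b0: ∅→{j,y}
  live b1: {j}→{j,k}
  live b2: {j,y}→{j}
  live b3: {j,k}→{j,k}
  live b4: {j}→{j}
  live b5: {j,k}→{j}
  live b6: {j}→{j}
  live b7: {j}→{j}
  live b8: {j}→∅

live-out(b0) = ["j", "y"]

Answer: ["j", "y"]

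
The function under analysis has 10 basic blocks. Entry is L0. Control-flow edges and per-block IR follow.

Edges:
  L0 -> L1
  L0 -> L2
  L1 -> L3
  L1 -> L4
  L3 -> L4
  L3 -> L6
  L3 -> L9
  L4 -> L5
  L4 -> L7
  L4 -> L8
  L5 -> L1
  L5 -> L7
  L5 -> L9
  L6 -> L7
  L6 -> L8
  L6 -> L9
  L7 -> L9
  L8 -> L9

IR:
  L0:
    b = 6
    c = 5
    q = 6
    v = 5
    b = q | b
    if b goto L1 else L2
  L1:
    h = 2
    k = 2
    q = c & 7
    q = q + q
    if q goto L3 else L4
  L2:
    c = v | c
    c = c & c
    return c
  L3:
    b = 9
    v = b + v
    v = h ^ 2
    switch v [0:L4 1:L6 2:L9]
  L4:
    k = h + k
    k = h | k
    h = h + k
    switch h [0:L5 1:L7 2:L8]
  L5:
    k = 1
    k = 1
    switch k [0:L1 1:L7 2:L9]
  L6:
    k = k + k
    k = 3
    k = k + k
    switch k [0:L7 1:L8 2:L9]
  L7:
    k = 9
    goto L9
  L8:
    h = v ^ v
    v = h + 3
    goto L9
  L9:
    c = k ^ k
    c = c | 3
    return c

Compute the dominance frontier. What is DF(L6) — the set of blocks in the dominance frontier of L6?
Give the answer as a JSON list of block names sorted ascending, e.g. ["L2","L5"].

Answer: ["L7", "L8", "L9"]

Working:
idom tree: L1←L0 L2←L0 L3←L1 L4←L1 L5←L4 L6←L3 L7←L1 L8←L1 L9←L1
Join-block Dom:
  L1: preds {L0,L5}: {L0} ∩ {L0,L1,L4,L5} = {L0}; idom=L0
  L4: preds {L1,L3}: {L0,L1} ∩ {L0,L1,L3} = {L0,L1}; idom=L1
  L7: preds {L4,L5,L6}: {L0,L1,L4} ∩ {L0,L1,L4,L5} ∩ {L0,L1,L3,L6} = {L0,L1}; idom=L1
  L8: preds {L4,L6}: {L0,L1,L4} ∩ {L0,L1,L3,L6} = {L0,L1}; idom=L1
  L9: preds {L3,L5,L6,L7,L8}: {L0,L1,L3} ∩ {L0,L1,L4,L5} ∩ {L0,L1,L3,L6} ∩ {L0,L1,L7} ∩ {L0,L1,L8} = {L0,L1}; idom=L1

Frontier:
  L1←L0: walk · to L0
  L1←L5: walk L5→L4→L1 to L0
  L4←L1: walk · to L1
  L4←L3: walk L3 to L1
  L7←L4: walk L4 to L1
  L7←L5: walk L5→L4 to L1
  L7←L6: walk L6→L3 to L1
  L8←L4: walk L4 to L1
  L8←L6: walk L6→L3 to L1
  L9←L3: walk L3 to L1
  L9←L5: walk L5→L4 to L1
  L9←L6: walk L6→L3 to L1
  L9←L7: walk L7 to L1
  L9←L8: walk L8 to L1
  DF(L0)=∅
  DF(L1)={L1}
  DF(L2)=∅
  DF(L3)={L4,L7,L8,L9}
  DF(L4)={L1,L7,L8,L9}
  DF(L5)={L1,L7,L9}
  DF(L6)={L7,L8,L9}
  DF(L7)={L9}
  DF(L8)={L9}
  DF(L9)=∅

DF(L6) = ["L7", "L8", "L9"]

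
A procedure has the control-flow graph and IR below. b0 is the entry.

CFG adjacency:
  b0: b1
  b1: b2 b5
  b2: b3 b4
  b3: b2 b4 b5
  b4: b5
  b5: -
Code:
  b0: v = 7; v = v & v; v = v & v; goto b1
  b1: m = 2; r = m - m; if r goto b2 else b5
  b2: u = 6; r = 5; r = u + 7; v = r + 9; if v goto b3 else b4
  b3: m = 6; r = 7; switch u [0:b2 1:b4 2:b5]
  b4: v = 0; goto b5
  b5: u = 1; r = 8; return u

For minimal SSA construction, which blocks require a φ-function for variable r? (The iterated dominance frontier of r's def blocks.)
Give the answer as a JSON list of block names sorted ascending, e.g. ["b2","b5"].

Answer: ["b2", "b4", "b5"]

Working:
idom tree: b1←b0 b2←b1 b3←b2 b4←b2 b5←b1
Dom at joins:
  b2: preds {b1,b3}: {b0,b1} ∩ {b0,b1,b2,b3} = {b0,b1}; idom=b1
  b4: preds {b2,b3}: {b0,b1,b2} ∩ {b0,b1,b2,b3} = {b0,b1,b2}; idom=b2
  b5: preds {b1,b3,b4}: {b0,b1} ∩ {b0,b1,b2,b3} ∩ {b0,b1,b2,b4} = {b0,b1}; idom=b1

DF derivation:
  join b2 pred b1: · stop@b1
  join b2 pred b3: b3→b2 stop@b1
  join b4 pred b2: · stop@b2
  join b4 pred b3: b3 stop@b2
  join b5 pred b1: · stop@b1
  join b5 pred b3: b3→b2 stop@b1
  join b5 pred b4: b4→b2 stop@b1
  b0: DF=∅
  b1: DF=∅
  b2: DF={b2,b5}
  b3: DF={b2,b4,b5}
  b4: DF={b5}
  b5: DF=∅

φ for r: defs {b1,b2,b3,b5}
  DF⁺ = {b2,b4,b5}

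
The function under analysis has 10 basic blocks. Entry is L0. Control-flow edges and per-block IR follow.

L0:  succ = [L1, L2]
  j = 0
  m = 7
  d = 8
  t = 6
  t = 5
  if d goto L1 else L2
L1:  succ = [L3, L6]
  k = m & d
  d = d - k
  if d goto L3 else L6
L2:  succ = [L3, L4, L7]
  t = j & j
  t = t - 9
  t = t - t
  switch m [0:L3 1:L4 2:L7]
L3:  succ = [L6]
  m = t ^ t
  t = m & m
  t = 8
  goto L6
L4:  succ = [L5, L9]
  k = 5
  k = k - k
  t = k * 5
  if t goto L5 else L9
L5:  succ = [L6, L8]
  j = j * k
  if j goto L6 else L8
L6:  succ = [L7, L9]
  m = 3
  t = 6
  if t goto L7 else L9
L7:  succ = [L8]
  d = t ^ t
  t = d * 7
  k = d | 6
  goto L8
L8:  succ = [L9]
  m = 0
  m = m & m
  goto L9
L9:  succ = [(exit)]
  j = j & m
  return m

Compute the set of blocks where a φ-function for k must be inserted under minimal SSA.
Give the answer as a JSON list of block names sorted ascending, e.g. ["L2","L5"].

idom tree: L1←L0 L2←L0 L3←L0 L4←L2 L5←L4 L6←L0 L7←L0 L8←L0 L9←L0
Join-block Dom:
  L3: preds {L1,L2}: {L0,L1} ∩ {L0,L2} = {L0}; idom=L0
  L6: preds {L1,L3,L5}: {L0,L1} ∩ {L0,L3} ∩ {L0,L2,L4,L5} = {L0}; idom=L0
  L7: preds {L2,L6}: {L0,L2} ∩ {L0,L6} = {L0}; idom=L0
  L8: preds {L5,L7}: {L0,L2,L4,L5} ∩ {L0,L7} = {L0}; idom=L0
  L9: preds {L4,L6,L8}: {L0,L2,L4} ∩ {L0,L6} ∩ {L0,L8} = {L0}; idom=L0

DF walk-up:
  join L3 pred L1: L1 stop@L0
  join L3 pred L2: L2 stop@L0
  join L6 pred L1: L1 stop@L0
  join L6 pred L3: L3 stop@L0
  join L6 pred L5: L5→L4→L2 stop@L0
  join L7 pred L2: L2 stop@L0
  join L7 pred L6: L6 stop@L0
  join L8 pred L5: L5→L4→L2 stop@L0
  join L8 pred L7: L7 stop@L0
  join L9 pred L4: L4→L2 stop@L0
  join L9 pred L6: L6 stop@L0
  join L9 pred L8: L8 stop@L0
  DF(L0)=∅
  DF(L1)={L3,L6}
  DF(L2)={L3,L6,L7,L8,L9}
  DF(L3)={L6}
  DF(L4)={L6,L8,L9}
  DF(L5)={L6,L8}
  DF(L6)={L7,L9}
  DF(L7)={L8}
  DF(L8)={L9}
  DF(L9)=∅

φ for k: defs {L1,L4,L7}
  DF⁺ = {L3,L6,L7,L8,L9}

Answer: ["L3", "L6", "L7", "L8", "L9"]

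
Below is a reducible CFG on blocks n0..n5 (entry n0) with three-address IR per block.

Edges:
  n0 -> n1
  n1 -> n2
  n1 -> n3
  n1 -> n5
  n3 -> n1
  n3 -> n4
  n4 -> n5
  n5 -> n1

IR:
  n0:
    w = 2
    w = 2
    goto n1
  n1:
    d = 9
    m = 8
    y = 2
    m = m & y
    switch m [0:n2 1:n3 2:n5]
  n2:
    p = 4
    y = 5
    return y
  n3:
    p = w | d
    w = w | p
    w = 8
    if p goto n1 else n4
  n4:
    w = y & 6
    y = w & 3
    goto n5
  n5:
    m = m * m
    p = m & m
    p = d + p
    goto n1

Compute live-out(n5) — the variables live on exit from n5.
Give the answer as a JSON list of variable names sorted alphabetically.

Answer: ["w"]

Analysis:
def/use:
  n0: def={w} ue=∅
  n1: def={d,m,y} ue=∅
  n2: def={p,y} ue=∅
  n3: def={p,w} ue={d,w}
  n4: def={w,y} ue={y}
  n5: def={m,p} ue={d,m}

Backward fixpoint:
  n0 li=∅ lo={w}
  n1 li={w} lo={d,m,w,y}
  n2 li=∅ lo=∅
  n3 li={d,m,w,y} lo={d,m,w,y}
  n4 li={d,m,y} lo={d,m,w}
  n5 li={d,m,w} lo={w}

live-out(n5) = ["w"]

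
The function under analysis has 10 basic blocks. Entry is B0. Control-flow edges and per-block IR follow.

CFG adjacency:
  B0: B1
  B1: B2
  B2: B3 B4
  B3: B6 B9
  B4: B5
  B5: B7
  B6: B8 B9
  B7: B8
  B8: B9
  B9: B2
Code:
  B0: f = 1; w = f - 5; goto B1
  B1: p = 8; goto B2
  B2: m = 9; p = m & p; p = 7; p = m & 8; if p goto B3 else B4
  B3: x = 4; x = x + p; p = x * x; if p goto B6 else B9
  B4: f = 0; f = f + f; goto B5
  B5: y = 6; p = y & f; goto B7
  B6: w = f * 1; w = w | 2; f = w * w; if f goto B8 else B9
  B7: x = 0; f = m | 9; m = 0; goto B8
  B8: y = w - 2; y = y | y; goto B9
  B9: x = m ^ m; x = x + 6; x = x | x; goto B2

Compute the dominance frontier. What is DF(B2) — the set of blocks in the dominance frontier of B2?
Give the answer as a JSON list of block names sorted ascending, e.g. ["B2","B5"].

Answer: ["B2"]

Analysis:
idom tree: B1←B0 B2←B1 B3←B2 B4←B2 B5←B4 B6←B3 B7←B5 B8←B2 B9←B2
Dom∩ at merges:
  B2: preds {B1,B9}: {B0,B1} ∩ {B0,B1,B2,B9} = {B0,B1}; idom=B1
  B8: preds {B6,B7}: {B0,B1,B2,B3,B6} ∩ {B0,B1,B2,B4,B5,B7} = {B0,B1,B2}; idom=B2
  B9: preds {B3,B6,B8}: {B0,B1,B2,B3} ∩ {B0,B1,B2,B3,B6} ∩ {B0,B1,B2,B8} = {B0,B1,B2}; idom=B2

Frontier:
  B2←B1: walk · to B1
  B2←B9: walk B9→B2 to B1
  B8←B6: walk B6→B3 to B2
  B8←B7: walk B7→B5→B4 to B2
  B9←B3: walk B3 to B2
  B9←B6: walk B6→B3 to B2
  B9←B8: walk B8 to B2
  B0: DF=∅
  B1: DF=∅
  B2: DF={B2}
  B3: DF={B8,B9}
  B4: DF={B8}
  B5: DF={B8}
  B6: DF={B8,B9}
  B7: DF={B8}
  B8: DF={B9}
  B9: DF={B2}

DF(B2) = ["B2"]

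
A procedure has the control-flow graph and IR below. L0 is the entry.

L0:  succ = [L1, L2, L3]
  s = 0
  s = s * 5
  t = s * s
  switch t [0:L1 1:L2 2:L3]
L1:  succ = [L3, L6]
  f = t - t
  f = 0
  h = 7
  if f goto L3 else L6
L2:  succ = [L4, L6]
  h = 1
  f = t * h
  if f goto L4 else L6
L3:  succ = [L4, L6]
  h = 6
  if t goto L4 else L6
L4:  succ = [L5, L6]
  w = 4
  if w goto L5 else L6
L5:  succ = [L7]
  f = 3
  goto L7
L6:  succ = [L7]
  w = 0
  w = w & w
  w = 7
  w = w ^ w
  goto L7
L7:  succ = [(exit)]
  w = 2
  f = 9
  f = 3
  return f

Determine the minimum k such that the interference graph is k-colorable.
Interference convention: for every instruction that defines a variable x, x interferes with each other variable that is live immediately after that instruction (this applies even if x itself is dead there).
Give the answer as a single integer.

def/use:
  L0: {s,t} / ∅
  L1: {f,h} / {t}
  L2: {f,h} / {t}
  L3: {h} / {t}
  L4: {w} / ∅
  L5: {f} / ∅
  L6: {w} / ∅
  L7: {f,w} / ∅

Liveness:
  live L0: ∅→{t}
  live L1: {t}→{t}
  live L2: {t}→∅
  live L3: {t}→∅
  live L4: ∅→∅
  live L5: ∅→∅
  live L6: ∅→∅
  live L7: ∅→∅

Interference:
  f: {h,t}
  h: {f,t}
  s: ∅
  t: {f,h}
  w: ∅

Chromatic number:
  {f,h,t} pairwise interfere (3-clique) ⇒ χ ≥ 3
  assign f→r0 h→r1 s→r0 t→r2 w→r0 — no edge inside a register ⇒ χ ≤ 3
  χ = 3

Answer: 3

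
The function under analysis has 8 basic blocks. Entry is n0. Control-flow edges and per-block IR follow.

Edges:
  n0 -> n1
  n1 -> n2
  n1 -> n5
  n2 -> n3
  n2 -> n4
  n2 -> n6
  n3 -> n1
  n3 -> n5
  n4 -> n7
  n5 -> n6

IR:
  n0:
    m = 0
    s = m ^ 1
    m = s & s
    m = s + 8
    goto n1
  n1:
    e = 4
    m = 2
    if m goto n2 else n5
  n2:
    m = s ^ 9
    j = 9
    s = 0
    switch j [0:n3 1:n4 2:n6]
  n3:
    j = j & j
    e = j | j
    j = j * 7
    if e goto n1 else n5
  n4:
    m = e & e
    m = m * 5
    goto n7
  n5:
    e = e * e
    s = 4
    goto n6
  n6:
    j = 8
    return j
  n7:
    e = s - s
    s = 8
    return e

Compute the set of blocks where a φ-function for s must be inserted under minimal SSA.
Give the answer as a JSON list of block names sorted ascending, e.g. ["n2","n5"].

idom tree: n1←n0 n2←n1 n3←n2 n4←n2 n5←n1 n6←n1 n7←n4
Dom at joins:
  n1: preds {n0,n3}: {n0} ∩ {n0,n1,n2,n3} = {n0}; idom=n0
  n5: preds {n1,n3}: {n0,n1} ∩ {n0,n1,n2,n3} = {n0,n1}; idom=n1
  n6: preds {n2,n5}: {n0,n1,n2} ∩ {n0,n1,n5} = {n0,n1}; idom=n1

DF walk-up:
  join n1 pred n0: · stop@n0
  join n1 pred n3: n3→n2→n1 stop@n0
  join n5 pred n1: · stop@n1
  join n5 pred n3: n3→n2 stop@n1
  join n6 pred n2: n2 stop@n1
  join n6 pred n5: n5 stop@n1
  DF(n0)=∅
  DF(n1)={n1}
  DF(n2)={n1,n5,n6}
  DF(n3)={n1,n5}
  DF(n4)=∅
  DF(n5)={n6}
  DF(n6)=∅
  DF(n7)=∅

φ for s: defs {n0,n2,n5,n7}
  DF⁺ = {n1,n5,n6}

Answer: ["n1", "n5", "n6"]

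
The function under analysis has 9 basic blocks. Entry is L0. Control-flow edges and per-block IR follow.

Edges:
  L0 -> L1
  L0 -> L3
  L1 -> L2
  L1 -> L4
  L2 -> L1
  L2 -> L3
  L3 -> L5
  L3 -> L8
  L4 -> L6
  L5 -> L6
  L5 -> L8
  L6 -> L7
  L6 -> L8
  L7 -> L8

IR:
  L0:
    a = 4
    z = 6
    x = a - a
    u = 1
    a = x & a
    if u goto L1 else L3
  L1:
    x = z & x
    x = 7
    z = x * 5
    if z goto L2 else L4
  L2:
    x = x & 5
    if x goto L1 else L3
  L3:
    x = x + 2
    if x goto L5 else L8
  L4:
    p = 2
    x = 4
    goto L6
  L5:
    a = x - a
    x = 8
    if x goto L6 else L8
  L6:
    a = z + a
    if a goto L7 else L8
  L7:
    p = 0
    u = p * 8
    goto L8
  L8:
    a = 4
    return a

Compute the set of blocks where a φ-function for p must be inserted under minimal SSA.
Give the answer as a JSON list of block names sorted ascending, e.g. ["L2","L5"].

Answer: ["L6", "L8"]

Analysis:
idom tree: L1←L0 L2←L1 L3←L0 L4←L1 L5←L3 L6←L0 L7←L6 L8←L0
Join-block Dom:
  L1: preds {L0,L2}: {L0} ∩ {L0,L1,L2} = {L0}; idom=L0
  L3: preds {L0,L2}: {L0} ∩ {L0,L1,L2} = {L0}; idom=L0
  L6: preds {L4,L5}: {L0,L1,L4} ∩ {L0,L3,L5} = {L0}; idom=L0
  L8: preds {L3,L5,L6,L7}: {L0,L3} ∩ {L0,L3,L5} ∩ {L0,L6} ∩ {L0,L6,L7} = {L0}; idom=L0

DF walk-up:
  L1←L0: walk · to L0
  L1←L2: walk L2→L1 to L0
  L3←L0: walk · to L0
  L3←L2: walk L2→L1 to L0
  L6←L4: walk L4→L1 to L0
  L6←L5: walk L5→L3 to L0
  L8←L3: walk L3 to L0
  L8←L5: walk L5→L3 to L0
  L8←L6: walk L6 to L0
  L8←L7: walk L7→L6 to L0
  L0: DF=∅
  L1: DF={L1,L3,L6}
  L2: DF={L1,L3}
  L3: DF={L6,L8}
  L4: DF={L6}
  L5: DF={L6,L8}
  L6: DF={L8}
  L7: DF={L8}
  L8: DF=∅

φ for p: defs {L4,L7}
  DF⁺ = {L6,L8}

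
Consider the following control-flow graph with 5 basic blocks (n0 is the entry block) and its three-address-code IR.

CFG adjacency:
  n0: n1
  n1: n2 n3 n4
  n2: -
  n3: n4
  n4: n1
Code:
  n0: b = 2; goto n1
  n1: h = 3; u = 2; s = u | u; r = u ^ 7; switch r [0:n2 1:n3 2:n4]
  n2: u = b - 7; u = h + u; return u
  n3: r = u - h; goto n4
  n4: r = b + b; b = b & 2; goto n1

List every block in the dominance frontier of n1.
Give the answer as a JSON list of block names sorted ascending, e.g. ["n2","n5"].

idom tree: n1←n0 n2←n1 n3←n1 n4←n1
Dom∩ at merges:
  n1: preds {n0,n4}: {n0} ∩ {n0,n1,n4} = {n0}; idom=n0
  n4: preds {n1,n3}: {n0,n1} ∩ {n0,n1,n3} = {n0,n1}; idom=n1

DF derivation:
  n1←n0: walk · to n0
  n1←n4: walk n4→n1 to n0
  n4←n1: walk · to n1
  n4←n3: walk n3 to n1
  n0 → ∅
  n1 → {n1}
  n2 → ∅
  n3 → {n4}
  n4 → {n1}

DF(n1) = ["n1"]

Answer: ["n1"]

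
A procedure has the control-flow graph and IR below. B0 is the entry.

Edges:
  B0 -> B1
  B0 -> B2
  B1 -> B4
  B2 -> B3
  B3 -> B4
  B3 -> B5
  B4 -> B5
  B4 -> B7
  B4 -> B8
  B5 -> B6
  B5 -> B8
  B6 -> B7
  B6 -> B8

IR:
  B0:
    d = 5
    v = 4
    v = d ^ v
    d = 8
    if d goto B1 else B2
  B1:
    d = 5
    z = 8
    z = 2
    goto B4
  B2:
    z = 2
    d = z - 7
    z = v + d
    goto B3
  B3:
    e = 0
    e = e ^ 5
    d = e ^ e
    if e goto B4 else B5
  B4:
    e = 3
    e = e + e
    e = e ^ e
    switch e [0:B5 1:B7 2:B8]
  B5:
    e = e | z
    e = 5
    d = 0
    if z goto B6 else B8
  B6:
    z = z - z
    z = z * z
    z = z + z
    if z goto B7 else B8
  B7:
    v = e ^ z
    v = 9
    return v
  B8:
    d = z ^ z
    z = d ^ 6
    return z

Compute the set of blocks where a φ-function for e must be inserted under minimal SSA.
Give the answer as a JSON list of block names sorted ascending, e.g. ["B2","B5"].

Answer: ["B4", "B5", "B7", "B8"]

Working:
idom tree: B1←B0 B2←B0 B3←B2 B4←B0 B5←B0 B6←B5 B7←B0 B8←B0
Join-block Dom:
  B4: preds {B1,B3}: {B0,B1} ∩ {B0,B2,B3} = {B0}; idom=B0
  B5: preds {B3,B4}: {B0,B2,B3} ∩ {B0,B4} = {B0}; idom=B0
  B7: preds {B4,B6}: {B0,B4} ∩ {B0,B5,B6} = {B0}; idom=B0
  B8: preds {B4,B5,B6}: {B0,B4} ∩ {B0,B5} ∩ {B0,B5,B6} = {B0}; idom=B0

DF walk-up:
  join B4 pred B1: B1 stop@B0
  join B4 pred B3: B3→B2 stop@B0
  join B5 pred B3: B3→B2 stop@B0
  join B5 pred B4: B4 stop@B0
  join B7 pred B4: B4 stop@B0
  join B7 pred B6: B6→B5 stop@B0
  join B8 pred B4: B4 stop@B0
  join B8 pred B5: B5 stop@B0
  join B8 pred B6: B6→B5 stop@B0
  DF(B0)=∅
  DF(B1)={B4}
  DF(B2)={B4,B5}
  DF(B3)={B4,B5}
  DF(B4)={B5,B7,B8}
  DF(B5)={B7,B8}
  DF(B6)={B7,B8}
  DF(B7)=∅
  DF(B8)=∅

φ for e: defs {B3,B4,B5}
  DF⁺ = {B4,B5,B7,B8}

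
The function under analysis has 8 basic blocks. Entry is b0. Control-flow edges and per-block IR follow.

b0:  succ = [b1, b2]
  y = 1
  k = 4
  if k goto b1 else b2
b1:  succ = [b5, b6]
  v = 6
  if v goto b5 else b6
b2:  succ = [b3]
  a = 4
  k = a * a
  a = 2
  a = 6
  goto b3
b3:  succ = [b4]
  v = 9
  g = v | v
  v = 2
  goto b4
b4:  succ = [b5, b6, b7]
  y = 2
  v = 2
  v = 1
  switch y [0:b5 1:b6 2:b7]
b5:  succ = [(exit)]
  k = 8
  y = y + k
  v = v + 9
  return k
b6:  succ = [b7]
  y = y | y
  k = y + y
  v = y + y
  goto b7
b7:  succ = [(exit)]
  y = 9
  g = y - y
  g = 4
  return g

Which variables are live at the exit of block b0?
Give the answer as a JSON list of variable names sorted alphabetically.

Block summaries:
  b0 def {k,y} use ∅
  b1 def {v} use ∅
  b2 def {a,k} use ∅
  b3 def {g,v} use ∅
  b4 def {v,y} use ∅
  b5 def {k,v,y} use {v,y}
  b6 def {k,v,y} use {y}
  b7 def {g,y} use ∅

Live sets:
  live b0: ∅→{y}
  live b1: {y}→{v,y}
  live b2: ∅→∅
  live b3: ∅→∅
  live b4: ∅→{v,y}
  live b5: {v,y}→∅
  live b6: {y}→∅
  live b7: ∅→∅

live-out(b0) = ["y"]

Answer: ["y"]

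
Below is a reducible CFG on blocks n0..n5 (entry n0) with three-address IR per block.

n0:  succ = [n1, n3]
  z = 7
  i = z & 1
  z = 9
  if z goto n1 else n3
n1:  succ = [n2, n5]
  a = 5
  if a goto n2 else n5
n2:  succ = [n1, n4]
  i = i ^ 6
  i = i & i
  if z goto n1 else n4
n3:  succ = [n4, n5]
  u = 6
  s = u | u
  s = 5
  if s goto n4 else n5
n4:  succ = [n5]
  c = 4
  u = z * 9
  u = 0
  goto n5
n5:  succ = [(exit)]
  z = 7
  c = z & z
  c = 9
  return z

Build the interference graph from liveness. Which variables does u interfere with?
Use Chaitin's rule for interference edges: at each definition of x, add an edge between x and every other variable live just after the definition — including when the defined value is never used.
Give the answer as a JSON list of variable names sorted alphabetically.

Answer: ["z"]

Derivation:
Block summaries:
  n0 def {i,z} use ∅
  n1 def {a} use ∅
  n2 def {i} use {i,z}
  n3 def {s,u} use ∅
  n4 def {c,u} use {z}
  n5 def {c,z} use ∅

Backward fixpoint:
  n0 li=∅ lo={i,z}
  n1 li={i,z} lo={i,z}
  n2 li={i,z} lo={i,z}
  n3 li={z} lo={z}
  n4 li={z} lo=∅
  n5 li=∅ lo=∅

Interfere edges:
  a: {i,z}
  c: {z}
  i: {a,z}
  s: {z}
  u: {z}
  z: {a,c,i,s,u}

N(u) = ["z"]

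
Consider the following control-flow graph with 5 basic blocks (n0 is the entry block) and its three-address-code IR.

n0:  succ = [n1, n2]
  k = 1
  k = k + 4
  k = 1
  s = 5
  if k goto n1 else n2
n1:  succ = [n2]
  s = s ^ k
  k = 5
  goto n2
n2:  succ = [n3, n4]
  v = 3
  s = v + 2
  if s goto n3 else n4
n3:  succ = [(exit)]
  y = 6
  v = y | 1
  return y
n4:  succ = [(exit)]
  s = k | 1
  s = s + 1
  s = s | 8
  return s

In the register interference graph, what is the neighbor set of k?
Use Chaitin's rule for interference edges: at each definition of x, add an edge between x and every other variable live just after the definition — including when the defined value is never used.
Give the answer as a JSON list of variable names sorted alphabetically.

Answer: ["s", "v"]

Analysis:
Per-block:
  n0: def={k,s} ue=∅
  n1: def={k,s} ue={k,s}
  n2: def={s,v} ue=∅
  n3: def={v,y} ue=∅
  n4: def={s} ue={k}

Backward fixpoint:
  live n0: ∅→{k,s}
  live n1: {k,s}→{k}
  live n2: {k}→{k}
  live n3: ∅→∅
  live n4: {k}→∅

Interfere edges:
  k↔{s,v}
  s↔{k}
  v↔{k,y}
  y↔{v}

N(k) = ["s", "v"]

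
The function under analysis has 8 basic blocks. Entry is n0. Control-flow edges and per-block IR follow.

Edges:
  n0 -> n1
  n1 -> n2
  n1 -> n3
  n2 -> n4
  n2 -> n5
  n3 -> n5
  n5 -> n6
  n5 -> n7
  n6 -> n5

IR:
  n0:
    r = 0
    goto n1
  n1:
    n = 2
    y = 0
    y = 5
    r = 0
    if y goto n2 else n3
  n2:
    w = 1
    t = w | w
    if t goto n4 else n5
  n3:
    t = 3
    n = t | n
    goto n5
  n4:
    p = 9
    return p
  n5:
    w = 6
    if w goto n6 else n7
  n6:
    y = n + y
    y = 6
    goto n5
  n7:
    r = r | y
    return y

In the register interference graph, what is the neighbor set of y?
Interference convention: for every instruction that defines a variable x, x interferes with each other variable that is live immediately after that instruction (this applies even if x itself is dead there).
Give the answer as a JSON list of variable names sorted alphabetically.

Answer: ["n", "r", "t", "w"]

Analysis:
def/use:
  n0: {r} / ∅
  n1: {n,r,y} / ∅
  n2: {t,w} / ∅
  n3: {n,t} / {n}
  n4: {p} / ∅
  n5: {w} / ∅
  n6: {y} / {n,y}
  n7: {r} / {r,y}

Backward fixpoint:
  n0: in=∅ out=∅
  n1: in=∅ out={n,r,y}
  n2: in={n,r,y} out={n,r,y}
  n3: in={n,r,y} out={n,r,y}
  n4: in=∅ out=∅
  n5: in={n,r,y} out={n,r,y}
  n6: in={n,r,y} out={n,r,y}
  n7: in={r,y} out=∅

Conflict graph:
  n↔{r,t,w,y}
  p↔∅
  r↔{n,t,w,y}
  t↔{n,r,y}
  w↔{n,r,y}
  y↔{n,r,t,w}

N(y) = ["n", "r", "t", "w"]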